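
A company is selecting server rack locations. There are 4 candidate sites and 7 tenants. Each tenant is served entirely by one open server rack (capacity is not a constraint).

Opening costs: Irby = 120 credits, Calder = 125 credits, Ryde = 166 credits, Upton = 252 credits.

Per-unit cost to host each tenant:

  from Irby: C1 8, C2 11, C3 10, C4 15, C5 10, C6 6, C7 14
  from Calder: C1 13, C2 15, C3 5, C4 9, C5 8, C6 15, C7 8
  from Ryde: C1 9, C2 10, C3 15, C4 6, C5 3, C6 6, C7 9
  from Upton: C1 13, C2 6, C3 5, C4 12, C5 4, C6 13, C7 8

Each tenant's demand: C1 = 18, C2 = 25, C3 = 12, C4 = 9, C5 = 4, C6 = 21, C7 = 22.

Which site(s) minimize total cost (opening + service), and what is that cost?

For any fixed open set, each tenant goes to its cheapest open site; total = fixed + service.
{Calder, Ryde}: C1→Ryde 9·18=162, C2→Ryde 10·25=250, C3→Calder 5·12=60, C4→Ryde 6·9=54, C5→Ryde 3·4=12, C6→Ryde 6·21=126, C7→Calder 8·22=176. Service 840; fixed 291; total 1131.
{Irby, Calder}: C1→Irby 8·18=144, C2→Irby 11·25=275, C3→Calder 5·12=60, C4→Calder 9·9=81, C5→Calder 8·4=32, C6→Irby 6·21=126, C7→Calder 8·22=176. Service 894; fixed 245; total 1139.
{Ryde}: service 982 + fixed 166 = 1148
{Irby, Calder, Ryde, Upton}: C1→Irby 8·18=144, C2→Upton 6·25=150, C3→Calder 5·12=60, C4→Ryde 6·9=54, C5→Ryde 3·4=12, C6→Irby 6·21=126, C7→Calder 8·22=176. Service 722; fixed 663; total 1385.
No other subset beats 1131.

Open Calder and Ryde; minimum total cost 1131.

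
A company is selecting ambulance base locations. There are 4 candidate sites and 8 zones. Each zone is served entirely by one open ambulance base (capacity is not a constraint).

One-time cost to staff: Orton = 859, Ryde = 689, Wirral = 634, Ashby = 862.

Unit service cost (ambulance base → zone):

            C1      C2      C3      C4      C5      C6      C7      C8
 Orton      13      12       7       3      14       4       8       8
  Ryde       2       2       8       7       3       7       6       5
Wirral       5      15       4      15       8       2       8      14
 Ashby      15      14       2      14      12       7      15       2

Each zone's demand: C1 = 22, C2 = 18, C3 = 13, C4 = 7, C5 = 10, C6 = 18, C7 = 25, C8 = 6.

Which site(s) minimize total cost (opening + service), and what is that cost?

Open Ryde only; minimum total cost 1258.

For any fixed open set, each zone goes to its cheapest open site; total = fixed + service.
{Ryde}: C1→Ryde 2·22=44, C2→Ryde 2·18=36, C3→Ryde 8·13=104, C4→Ryde 7·7=49, C5→Ryde 3·10=30, C6→Ryde 7·18=126, C7→Ryde 6·25=150, C8→Ryde 5·6=30. Service 569; fixed 689; total 1258.
{Wirral}: service 937 + fixed 634 = 1571
{Ryde, Wirral}: service 427 + fixed 1323 = 1750
{Orton, Ryde, Wirral, Ashby}: C1→Ryde 2·22=44, C2→Ryde 2·18=36, C3→Ashby 2·13=26, C4→Orton 3·7=21, C5→Ryde 3·10=30, C6→Wirral 2·18=36, C7→Ryde 6·25=150, C8→Ashby 2·6=12. Service 355; fixed 3044; total 3399.
No other subset beats 1258.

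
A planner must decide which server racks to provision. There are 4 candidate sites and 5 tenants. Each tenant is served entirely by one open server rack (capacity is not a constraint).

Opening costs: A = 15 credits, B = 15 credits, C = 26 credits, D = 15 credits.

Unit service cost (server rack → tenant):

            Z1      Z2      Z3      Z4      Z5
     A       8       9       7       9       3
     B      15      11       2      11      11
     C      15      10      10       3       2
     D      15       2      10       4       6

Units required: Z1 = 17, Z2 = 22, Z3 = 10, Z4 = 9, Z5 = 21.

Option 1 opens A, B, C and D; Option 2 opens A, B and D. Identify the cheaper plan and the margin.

Option 1 is cheaper by 4.

Option 1: {A, B, C, D}: Z1→A 8·17=136, Z2→D 2·22=44, Z3→B 2·10=20, Z4→C 3·9=27, Z5→C 2·21=42. Service 269; fixed 71; total 340.
Option 2: {A, B, D}: Z1→A 8·17=136, Z2→D 2·22=44, Z3→B 2·10=20, Z4→D 4·9=36, Z5→A 3·21=63. Service 299; fixed 45; total 344.
Difference: |340 − 344| = 4.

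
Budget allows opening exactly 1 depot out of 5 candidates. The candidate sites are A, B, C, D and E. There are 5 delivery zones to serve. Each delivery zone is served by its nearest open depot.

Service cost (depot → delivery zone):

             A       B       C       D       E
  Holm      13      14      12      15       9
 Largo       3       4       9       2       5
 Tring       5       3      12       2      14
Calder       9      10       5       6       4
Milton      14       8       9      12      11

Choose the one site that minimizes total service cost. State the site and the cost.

With exactly 1 open, each delivery zone uses its cheapest among the chosen.
{D}: Holm→D 15, Largo→D 2, Tring→D 2, Calder→D 6, Milton→D 12. Service cost 37.
{B}: service cost 39
{E}: service cost 43
Among all 5 size-1 choices, {D} is lowest.

Choose D only; total service cost 37.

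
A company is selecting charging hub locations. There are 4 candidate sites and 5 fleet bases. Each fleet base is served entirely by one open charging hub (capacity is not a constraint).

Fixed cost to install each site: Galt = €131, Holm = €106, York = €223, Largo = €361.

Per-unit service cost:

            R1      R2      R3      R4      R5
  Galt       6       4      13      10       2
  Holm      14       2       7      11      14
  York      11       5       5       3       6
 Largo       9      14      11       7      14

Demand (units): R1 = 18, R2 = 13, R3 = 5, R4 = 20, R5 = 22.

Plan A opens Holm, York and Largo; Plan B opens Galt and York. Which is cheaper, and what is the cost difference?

Plan A: {Holm, York, Largo}: R1→Largo 9·18=162, R2→Holm 2·13=26, R3→York 5·5=25, R4→York 3·20=60, R5→York 6·22=132. Service 405; fixed 690; total 1095.
Plan B: {Galt, York}: R1→Galt 6·18=108, R2→Galt 4·13=52, R3→York 5·5=25, R4→York 3·20=60, R5→Galt 2·22=44. Service 289; fixed 354; total 643.
Difference: |1095 − 643| = 452.

Plan B is cheaper by 452.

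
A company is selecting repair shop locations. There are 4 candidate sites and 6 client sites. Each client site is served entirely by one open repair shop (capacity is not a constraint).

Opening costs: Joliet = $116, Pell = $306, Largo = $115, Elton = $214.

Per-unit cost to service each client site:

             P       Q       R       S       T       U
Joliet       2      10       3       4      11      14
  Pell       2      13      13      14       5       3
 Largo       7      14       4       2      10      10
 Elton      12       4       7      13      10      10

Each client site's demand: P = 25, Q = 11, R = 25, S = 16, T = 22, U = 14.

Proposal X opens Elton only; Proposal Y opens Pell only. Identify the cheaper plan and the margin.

Proposal Y is cheaper by 101.

Proposal X: {Elton}: P→Elton 12·25=300, Q→Elton 4·11=44, R→Elton 7·25=175, S→Elton 13·16=208, T→Elton 10·22=220, U→Elton 10·14=140. Service 1087; fixed 214; total 1301.
Proposal Y: {Pell}: P→Pell 2·25=50, Q→Pell 13·11=143, R→Pell 13·25=325, S→Pell 14·16=224, T→Pell 5·22=110, U→Pell 3·14=42. Service 894; fixed 306; total 1200.
Difference: |1301 − 1200| = 101.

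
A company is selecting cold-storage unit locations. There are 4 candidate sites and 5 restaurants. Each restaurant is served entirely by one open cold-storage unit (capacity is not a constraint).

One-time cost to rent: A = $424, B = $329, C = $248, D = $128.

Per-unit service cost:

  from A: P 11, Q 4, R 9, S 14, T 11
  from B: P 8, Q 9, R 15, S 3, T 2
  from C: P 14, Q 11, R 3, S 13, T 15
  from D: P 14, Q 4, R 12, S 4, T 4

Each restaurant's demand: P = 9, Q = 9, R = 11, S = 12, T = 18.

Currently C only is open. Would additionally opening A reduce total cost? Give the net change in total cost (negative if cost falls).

Current service cost with {C}: 684.
Adding A: each restaurant re-picks its cheapest; new service cost 522, saving 162.
Extra fixed cost: 424. Net change = 424 − 162 = 262.
(Totals: 932 → 1194.)

No — net change +262 (cost rises by 262).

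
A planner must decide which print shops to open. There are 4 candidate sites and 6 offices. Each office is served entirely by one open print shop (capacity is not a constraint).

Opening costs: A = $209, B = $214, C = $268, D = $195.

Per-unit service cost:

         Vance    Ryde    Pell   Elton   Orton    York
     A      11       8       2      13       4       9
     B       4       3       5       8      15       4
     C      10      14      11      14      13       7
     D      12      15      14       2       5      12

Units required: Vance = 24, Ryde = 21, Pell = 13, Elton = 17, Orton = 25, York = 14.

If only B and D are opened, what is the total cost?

Total cost: 848

Each office is assigned to its cheapest site among the open ones.
{B, D}: Vance→B 4·24=96, Ryde→B 3·21=63, Pell→B 5·13=65, Elton→D 2·17=34, Orton→D 5·25=125, York→B 4·14=56. Service 439; fixed 409; total 848.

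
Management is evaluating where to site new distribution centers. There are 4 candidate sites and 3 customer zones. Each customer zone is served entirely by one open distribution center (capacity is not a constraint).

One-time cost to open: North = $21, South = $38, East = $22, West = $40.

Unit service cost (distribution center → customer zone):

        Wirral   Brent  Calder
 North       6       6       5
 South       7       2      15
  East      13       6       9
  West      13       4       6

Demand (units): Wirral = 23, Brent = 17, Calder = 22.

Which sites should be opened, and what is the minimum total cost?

Open North and South; minimum total cost 341.

For any fixed open set, each customer zone goes to its cheapest open site; total = fixed + service.
{North, South}: Wirral→North 6·23=138, Brent→South 2·17=34, Calder→North 5·22=110. Service 282; fixed 59; total 341.
{North, South, East}: service 282 + fixed 81 = 363
{North}: service 350 + fixed 21 = 371
{North, South, East, West}: Wirral→North 6·23=138, Brent→South 2·17=34, Calder→North 5·22=110. Service 282; fixed 121; total 403.
(All 15 nonempty subsets were checked; North and South is lowest.)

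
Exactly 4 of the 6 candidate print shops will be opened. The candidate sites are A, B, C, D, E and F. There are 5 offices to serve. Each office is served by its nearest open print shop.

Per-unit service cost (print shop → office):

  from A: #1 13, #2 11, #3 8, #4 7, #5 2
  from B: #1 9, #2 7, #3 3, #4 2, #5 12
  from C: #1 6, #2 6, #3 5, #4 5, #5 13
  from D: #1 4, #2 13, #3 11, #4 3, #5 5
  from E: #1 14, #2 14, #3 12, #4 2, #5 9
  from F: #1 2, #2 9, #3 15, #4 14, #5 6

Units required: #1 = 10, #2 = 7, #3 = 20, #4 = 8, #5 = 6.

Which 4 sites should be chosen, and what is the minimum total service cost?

Choose A, B, C and F; total service cost 150.

With exactly 4 open, each office uses its cheapest among the chosen.
{A, B, C, F}: #1→F 2·10=20, #2→C 6·7=42, #3→B 3·20=60, #4→B 2·8=16, #5→A 2·6=12. Service cost 150.
{A, B, D, F}: service cost 157
{A, B, E, F}: service cost 157
Among all 15 size-4 choices, {A, B, C, F} is lowest.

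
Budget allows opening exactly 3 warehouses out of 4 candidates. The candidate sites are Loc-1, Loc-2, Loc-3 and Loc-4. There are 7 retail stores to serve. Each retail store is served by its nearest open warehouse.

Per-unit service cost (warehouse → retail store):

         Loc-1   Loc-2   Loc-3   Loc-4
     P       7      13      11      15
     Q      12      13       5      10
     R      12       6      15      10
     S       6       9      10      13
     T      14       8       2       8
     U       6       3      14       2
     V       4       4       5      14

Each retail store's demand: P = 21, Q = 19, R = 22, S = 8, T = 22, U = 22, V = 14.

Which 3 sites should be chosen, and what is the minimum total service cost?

Choose Loc-1, Loc-2 and Loc-3; total service cost 588.

With exactly 3 open, each retail store uses its cheapest among the chosen.
{Loc-1, Loc-2, Loc-3}: P→Loc-1 7·21=147, Q→Loc-3 5·19=95, R→Loc-2 6·22=132, S→Loc-1 6·8=48, T→Loc-3 2·22=44, U→Loc-2 3·22=66, V→Loc-1 4·14=56. Service cost 588.
{Loc-1, Loc-3, Loc-4}: service cost 654
{Loc-2, Loc-3, Loc-4}: service cost 674
Among all 4 size-3 choices, {Loc-1, Loc-2, Loc-3} is lowest.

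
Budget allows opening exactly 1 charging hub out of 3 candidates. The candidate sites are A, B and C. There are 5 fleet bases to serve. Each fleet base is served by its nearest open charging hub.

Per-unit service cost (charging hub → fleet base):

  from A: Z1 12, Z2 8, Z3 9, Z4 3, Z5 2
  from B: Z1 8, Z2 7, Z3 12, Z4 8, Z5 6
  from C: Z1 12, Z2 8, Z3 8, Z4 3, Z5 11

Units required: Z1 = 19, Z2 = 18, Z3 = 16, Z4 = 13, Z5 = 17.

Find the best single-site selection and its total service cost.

Choose A only; total service cost 589.

With exactly 1 open, each fleet base uses its cheapest among the chosen.
{A}: Z1→A 12·19=228, Z2→A 8·18=144, Z3→A 9·16=144, Z4→A 3·13=39, Z5→A 2·17=34. Service cost 589.
{B}: service cost 676
{C}: service cost 726
Among all 3 size-1 choices, {A} is lowest.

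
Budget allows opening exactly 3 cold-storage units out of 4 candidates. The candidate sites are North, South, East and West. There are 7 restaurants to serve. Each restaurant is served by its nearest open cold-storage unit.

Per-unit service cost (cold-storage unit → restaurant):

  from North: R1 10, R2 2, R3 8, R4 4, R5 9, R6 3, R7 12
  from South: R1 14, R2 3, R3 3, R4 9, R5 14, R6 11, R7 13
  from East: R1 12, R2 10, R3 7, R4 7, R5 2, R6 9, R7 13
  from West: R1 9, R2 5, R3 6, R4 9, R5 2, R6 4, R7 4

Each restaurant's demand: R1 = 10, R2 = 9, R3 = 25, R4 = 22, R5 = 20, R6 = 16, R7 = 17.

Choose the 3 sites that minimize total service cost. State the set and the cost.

With exactly 3 open, each restaurant uses its cheapest among the chosen.
{North, South, West}: R1→West 9·10=90, R2→North 2·9=18, R3→South 3·25=75, R4→North 4·22=88, R5→West 2·20=40, R6→North 3·16=48, R7→West 4·17=68. Service cost 427.
{North, East, West}: service cost 502
{South, East, West}: service cost 518
Among all 4 size-3 choices, {North, South, West} is lowest.

Choose North, South and West; total service cost 427.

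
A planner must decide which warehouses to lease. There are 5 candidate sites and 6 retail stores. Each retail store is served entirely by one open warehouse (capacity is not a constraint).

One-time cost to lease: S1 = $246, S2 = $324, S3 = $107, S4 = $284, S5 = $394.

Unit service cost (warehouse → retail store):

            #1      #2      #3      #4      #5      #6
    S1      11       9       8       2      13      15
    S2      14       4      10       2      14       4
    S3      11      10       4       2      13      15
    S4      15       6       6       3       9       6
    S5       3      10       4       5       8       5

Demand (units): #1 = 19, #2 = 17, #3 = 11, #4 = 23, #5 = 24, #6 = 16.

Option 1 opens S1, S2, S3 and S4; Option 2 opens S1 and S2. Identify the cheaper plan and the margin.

Option 2 is cheaper by 251.

Option 1: {S1, S2, S3, S4}: #1→S1 11·19=209, #2→S2 4·17=68, #3→S3 4·11=44, #4→S1 2·23=46, #5→S4 9·24=216, #6→S2 4·16=64. Service 647; fixed 961; total 1608.
Option 2: {S1, S2}: #1→S1 11·19=209, #2→S2 4·17=68, #3→S1 8·11=88, #4→S1 2·23=46, #5→S1 13·24=312, #6→S2 4·16=64. Service 787; fixed 570; total 1357.
Difference: |1608 − 1357| = 251.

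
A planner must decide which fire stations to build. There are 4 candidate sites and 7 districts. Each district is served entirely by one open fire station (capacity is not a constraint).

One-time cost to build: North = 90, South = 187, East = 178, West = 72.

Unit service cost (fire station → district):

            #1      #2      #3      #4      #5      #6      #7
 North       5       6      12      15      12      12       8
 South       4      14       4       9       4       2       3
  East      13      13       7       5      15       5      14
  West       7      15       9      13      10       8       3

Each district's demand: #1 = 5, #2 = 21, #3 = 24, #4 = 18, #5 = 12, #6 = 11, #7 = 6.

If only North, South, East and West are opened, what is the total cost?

Total cost: 947

Each district is assigned to its cheapest site among the open ones.
{North, South, East, West}: #1→South 4·5=20, #2→North 6·21=126, #3→South 4·24=96, #4→East 5·18=90, #5→South 4·12=48, #6→South 2·11=22, #7→South 3·6=18. Service 420; fixed 527; total 947.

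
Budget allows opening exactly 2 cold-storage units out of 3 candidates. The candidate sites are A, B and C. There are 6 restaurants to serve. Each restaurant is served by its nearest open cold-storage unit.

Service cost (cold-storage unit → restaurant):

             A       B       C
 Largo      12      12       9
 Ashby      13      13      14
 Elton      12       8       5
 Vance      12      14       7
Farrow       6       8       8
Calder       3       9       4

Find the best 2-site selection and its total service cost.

Choose A and C; total service cost 43.

With exactly 2 open, each restaurant uses its cheapest among the chosen.
{A, C}: Largo→C 9, Ashby→A 13, Elton→C 5, Vance→C 7, Farrow→A 6, Calder→A 3. Service cost 43.
{B, C}: service cost 46
{A, B}: service cost 54
Among all 3 size-2 choices, {A, C} is lowest.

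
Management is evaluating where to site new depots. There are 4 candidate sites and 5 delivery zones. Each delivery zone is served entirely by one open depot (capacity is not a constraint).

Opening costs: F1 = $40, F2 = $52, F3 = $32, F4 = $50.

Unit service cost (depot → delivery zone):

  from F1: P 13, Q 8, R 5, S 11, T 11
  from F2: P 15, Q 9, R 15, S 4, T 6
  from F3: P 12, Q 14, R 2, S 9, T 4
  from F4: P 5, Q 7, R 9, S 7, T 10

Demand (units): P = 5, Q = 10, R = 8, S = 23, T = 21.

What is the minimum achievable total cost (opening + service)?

Minimum total cost: 421

For any fixed open set, each delivery zone goes to its cheapest open site; total = fixed + service.
{F2, F3, F4}: P→F4 5·5=25, Q→F4 7·10=70, R→F3 2·8=16, S→F2 4·23=92, T→F3 4·21=84. Service 287; fixed 134; total 421.
{F2, F3}: service 342 + fixed 84 = 426
{F3, F4}: service 356 + fixed 82 = 438
{F1, F2, F3, F4}: service 287 + fixed 174 = 461
No other subset beats 421.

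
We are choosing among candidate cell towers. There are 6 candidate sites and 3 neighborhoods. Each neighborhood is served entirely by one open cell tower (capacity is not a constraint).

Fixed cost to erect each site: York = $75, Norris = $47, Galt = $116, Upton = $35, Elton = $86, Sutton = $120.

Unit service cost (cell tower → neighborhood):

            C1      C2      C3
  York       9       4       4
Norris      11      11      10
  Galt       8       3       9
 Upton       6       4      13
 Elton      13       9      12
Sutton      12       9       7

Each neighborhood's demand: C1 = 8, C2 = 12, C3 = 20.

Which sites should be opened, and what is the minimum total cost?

Open York only; minimum total cost 275.

For any fixed open set, each neighborhood goes to its cheapest open site; total = fixed + service.
{York}: C1→York 9·8=72, C2→York 4·12=48, C3→York 4·20=80. Service 200; fixed 75; total 275.
{York, Upton}: service 176 + fixed 110 = 286
{York, Norris}: C1→York 9·8=72, C2→York 4·12=48, C3→York 4·20=80. Service 200; fixed 122; total 322.
{York, Norris, Galt, Upton, Elton, Sutton}: C1→Upton 6·8=48, C2→Galt 3·12=36, C3→York 4·20=80. Service 164; fixed 479; total 643.
No other subset beats 275.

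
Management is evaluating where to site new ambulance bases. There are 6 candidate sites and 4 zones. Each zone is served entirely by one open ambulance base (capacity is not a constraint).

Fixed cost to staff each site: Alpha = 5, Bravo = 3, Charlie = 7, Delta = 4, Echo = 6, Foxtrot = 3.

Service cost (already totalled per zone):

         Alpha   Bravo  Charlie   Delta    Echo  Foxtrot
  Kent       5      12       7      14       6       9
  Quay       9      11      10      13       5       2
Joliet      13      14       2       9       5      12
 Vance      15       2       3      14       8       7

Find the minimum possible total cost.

For any fixed open set, each zone goes to its cheapest open site; total = fixed + service.
{Charlie, Foxtrot}: Kent→Charlie 7, Quay→Foxtrot 2, Joliet→Charlie 2, Vance→Charlie 3. Service 14; fixed 10; total 24.
{Bravo, Charlie, Foxtrot}: Kent→Charlie 7, Quay→Foxtrot 2, Joliet→Charlie 2, Vance→Bravo 2. Service 13; fixed 13; total 26.
{Alpha, Charlie, Foxtrot}: service 12 + fixed 15 = 27
{Alpha, Bravo, Charlie, Delta, Echo, Foxtrot}: service 11 + fixed 28 = 39
No other subset beats 24.

Minimum total cost: 24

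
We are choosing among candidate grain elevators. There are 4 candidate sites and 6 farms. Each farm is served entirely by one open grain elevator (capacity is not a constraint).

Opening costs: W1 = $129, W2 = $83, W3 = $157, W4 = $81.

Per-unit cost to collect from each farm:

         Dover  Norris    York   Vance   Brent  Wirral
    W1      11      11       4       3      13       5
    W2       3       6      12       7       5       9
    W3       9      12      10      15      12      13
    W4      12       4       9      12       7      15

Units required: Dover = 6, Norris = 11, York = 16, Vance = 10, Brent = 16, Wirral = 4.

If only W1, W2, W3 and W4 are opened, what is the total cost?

Each farm is assigned to its cheapest site among the open ones.
{W1, W2, W3, W4}: Dover→W2 3·6=18, Norris→W4 4·11=44, York→W1 4·16=64, Vance→W1 3·10=30, Brent→W2 5·16=80, Wirral→W1 5·4=20. Service 256; fixed 450; total 706.

Total cost: 706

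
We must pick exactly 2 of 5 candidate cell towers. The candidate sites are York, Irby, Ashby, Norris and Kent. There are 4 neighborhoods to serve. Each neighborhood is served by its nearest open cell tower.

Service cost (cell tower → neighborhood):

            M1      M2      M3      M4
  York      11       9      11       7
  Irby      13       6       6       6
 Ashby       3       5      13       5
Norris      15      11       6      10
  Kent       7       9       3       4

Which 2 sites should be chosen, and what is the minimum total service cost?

Choose Ashby and Kent; total service cost 15.

With exactly 2 open, each neighborhood uses its cheapest among the chosen.
{Ashby, Kent}: M1→Ashby 3, M2→Ashby 5, M3→Kent 3, M4→Kent 4. Service cost 15.
{Irby, Ashby}: service cost 19
{Ashby, Norris}: service cost 19
Among all 10 size-2 choices, {Ashby, Kent} is lowest.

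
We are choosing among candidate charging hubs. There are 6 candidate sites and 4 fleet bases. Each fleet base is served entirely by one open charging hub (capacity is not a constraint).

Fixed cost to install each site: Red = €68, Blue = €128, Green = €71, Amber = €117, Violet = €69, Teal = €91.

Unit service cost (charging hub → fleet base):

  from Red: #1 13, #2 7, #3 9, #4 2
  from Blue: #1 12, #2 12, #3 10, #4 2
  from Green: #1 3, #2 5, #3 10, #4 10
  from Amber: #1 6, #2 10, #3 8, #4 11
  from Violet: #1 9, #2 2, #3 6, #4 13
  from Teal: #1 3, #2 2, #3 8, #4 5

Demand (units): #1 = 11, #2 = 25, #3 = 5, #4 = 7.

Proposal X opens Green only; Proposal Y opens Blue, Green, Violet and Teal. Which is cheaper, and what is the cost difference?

Proposal X is cheaper by 137.

Proposal X: {Green}: #1→Green 3·11=33, #2→Green 5·25=125, #3→Green 10·5=50, #4→Green 10·7=70. Service 278; fixed 71; total 349.
Proposal Y: {Blue, Green, Violet, Teal}: #1→Green 3·11=33, #2→Violet 2·25=50, #3→Violet 6·5=30, #4→Blue 2·7=14. Service 127; fixed 359; total 486.
Difference: |349 − 486| = 137.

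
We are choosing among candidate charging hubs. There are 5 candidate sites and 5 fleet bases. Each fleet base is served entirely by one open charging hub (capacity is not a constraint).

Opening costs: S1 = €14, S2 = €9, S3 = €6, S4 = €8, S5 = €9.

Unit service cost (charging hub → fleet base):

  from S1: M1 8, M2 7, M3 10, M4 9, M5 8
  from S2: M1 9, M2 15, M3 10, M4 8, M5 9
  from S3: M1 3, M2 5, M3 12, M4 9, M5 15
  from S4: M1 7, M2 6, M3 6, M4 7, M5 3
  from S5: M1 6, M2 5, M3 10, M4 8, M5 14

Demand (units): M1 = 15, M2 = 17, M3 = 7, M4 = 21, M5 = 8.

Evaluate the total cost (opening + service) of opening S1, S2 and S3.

Total cost: 461

Each fleet base is assigned to its cheapest site among the open ones.
{S1, S2, S3}: M1→S3 3·15=45, M2→S3 5·17=85, M3→S1 10·7=70, M4→S2 8·21=168, M5→S1 8·8=64. Service 432; fixed 29; total 461.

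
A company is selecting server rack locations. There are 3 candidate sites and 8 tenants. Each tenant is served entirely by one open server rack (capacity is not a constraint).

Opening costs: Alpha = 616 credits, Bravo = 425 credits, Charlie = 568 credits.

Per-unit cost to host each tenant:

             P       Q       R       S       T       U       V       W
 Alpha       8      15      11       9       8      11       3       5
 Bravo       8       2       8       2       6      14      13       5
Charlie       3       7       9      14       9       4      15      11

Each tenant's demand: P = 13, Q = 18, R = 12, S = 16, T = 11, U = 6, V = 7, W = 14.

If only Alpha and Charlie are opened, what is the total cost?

Total cost: 1804

Each tenant is assigned to its cheapest site among the open ones.
{Alpha, Charlie}: P→Charlie 3·13=39, Q→Charlie 7·18=126, R→Charlie 9·12=108, S→Alpha 9·16=144, T→Alpha 8·11=88, U→Charlie 4·6=24, V→Alpha 3·7=21, W→Alpha 5·14=70. Service 620; fixed 1184; total 1804.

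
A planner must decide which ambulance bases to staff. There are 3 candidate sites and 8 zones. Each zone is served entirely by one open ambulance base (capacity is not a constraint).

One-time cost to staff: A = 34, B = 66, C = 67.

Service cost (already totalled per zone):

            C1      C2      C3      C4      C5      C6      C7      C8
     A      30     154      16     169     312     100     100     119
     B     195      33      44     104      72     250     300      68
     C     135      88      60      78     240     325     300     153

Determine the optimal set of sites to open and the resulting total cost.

Open A and B; minimum total cost 623.

For any fixed open set, each zone goes to its cheapest open site; total = fixed + service.
{A, B}: C1→A 30, C2→B 33, C3→A 16, C4→B 104, C5→B 72, C6→A 100, C7→A 100, C8→B 68. Service 523; fixed 100; total 623.
{A, B, C}: service 497 + fixed 167 = 664
{A, C}: service 771 + fixed 101 = 872
{A}: C1→A 30, C2→A 154, C3→A 16, C4→A 169, C5→A 312, C6→A 100, C7→A 100, C8→A 119. Service 1000; fixed 34; total 1034.
(All 7 nonempty subsets were checked; A and B is lowest.)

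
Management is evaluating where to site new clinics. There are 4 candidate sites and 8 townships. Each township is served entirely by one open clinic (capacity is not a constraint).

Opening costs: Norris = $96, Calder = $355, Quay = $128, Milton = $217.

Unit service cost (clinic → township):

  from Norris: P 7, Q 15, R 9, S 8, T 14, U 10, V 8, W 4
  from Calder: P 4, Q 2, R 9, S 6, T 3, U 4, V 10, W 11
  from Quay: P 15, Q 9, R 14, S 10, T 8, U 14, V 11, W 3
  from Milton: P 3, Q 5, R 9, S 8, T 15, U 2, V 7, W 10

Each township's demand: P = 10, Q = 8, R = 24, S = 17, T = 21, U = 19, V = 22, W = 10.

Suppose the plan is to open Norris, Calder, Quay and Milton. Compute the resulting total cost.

Total cost: 1445

Each township is assigned to its cheapest site among the open ones.
{Norris, Calder, Quay, Milton}: P→Milton 3·10=30, Q→Calder 2·8=16, R→Norris 9·24=216, S→Calder 6·17=102, T→Calder 3·21=63, U→Milton 2·19=38, V→Milton 7·22=154, W→Quay 3·10=30. Service 649; fixed 796; total 1445.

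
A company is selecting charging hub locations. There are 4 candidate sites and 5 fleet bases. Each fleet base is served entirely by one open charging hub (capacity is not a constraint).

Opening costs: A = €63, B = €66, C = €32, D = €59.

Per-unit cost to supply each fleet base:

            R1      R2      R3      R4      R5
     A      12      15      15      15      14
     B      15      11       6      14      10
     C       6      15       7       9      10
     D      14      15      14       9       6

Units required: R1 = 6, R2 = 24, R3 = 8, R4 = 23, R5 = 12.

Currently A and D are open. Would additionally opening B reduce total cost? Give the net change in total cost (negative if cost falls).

Yes — net change −94 (cost falls by 94).

Current service cost with {A, D}: 823.
Adding B: each fleet base re-picks its cheapest; new service cost 663, saving 160.
Extra fixed cost: 66. Net change = 66 − 160 = -94.
(Totals: 945 → 851.)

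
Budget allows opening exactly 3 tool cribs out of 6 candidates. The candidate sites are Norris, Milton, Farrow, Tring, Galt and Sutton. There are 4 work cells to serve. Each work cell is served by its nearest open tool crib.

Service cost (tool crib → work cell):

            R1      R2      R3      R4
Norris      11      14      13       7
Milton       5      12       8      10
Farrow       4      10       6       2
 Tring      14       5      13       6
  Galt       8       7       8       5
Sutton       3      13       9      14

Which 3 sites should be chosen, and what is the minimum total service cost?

With exactly 3 open, each work cell uses its cheapest among the chosen.
{Farrow, Tring, Sutton}: R1→Sutton 3, R2→Tring 5, R3→Farrow 6, R4→Farrow 2. Service cost 16.
{Norris, Farrow, Tring}: service cost 17
{Milton, Farrow, Tring}: service cost 17
Among all 20 size-3 choices, {Farrow, Tring, Sutton} is lowest.

Choose Farrow, Tring and Sutton; total service cost 16.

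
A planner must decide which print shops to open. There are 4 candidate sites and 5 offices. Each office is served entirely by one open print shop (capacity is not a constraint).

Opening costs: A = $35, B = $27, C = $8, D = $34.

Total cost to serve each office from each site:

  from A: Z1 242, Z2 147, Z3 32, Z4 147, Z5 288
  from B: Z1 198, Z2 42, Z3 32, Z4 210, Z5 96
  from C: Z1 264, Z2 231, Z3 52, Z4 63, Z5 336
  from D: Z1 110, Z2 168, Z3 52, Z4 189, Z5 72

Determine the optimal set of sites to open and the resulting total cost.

Open B, C and D; minimum total cost 388.

For any fixed open set, each office goes to its cheapest open site; total = fixed + service.
{B, C, D}: Z1→D 110, Z2→B 42, Z3→B 32, Z4→C 63, Z5→D 72. Service 319; fixed 69; total 388.
{A, B, C, D}: service 319 + fixed 104 = 423
{B, C}: service 431 + fixed 35 = 466
{C}: service 946 + fixed 8 = 954
No other subset beats 388.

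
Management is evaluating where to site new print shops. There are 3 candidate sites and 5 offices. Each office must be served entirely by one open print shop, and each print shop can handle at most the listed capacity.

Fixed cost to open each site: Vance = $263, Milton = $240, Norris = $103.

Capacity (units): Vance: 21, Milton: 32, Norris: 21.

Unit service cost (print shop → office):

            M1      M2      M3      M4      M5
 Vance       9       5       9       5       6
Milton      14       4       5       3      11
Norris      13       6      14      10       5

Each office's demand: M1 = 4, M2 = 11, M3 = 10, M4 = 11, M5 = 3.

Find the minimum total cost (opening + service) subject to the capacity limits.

Open {Milton, Norris}: M1→Norris 13·4=52, M2→Milton 4·11=44, M3→Milton 5·10=50, M4→Milton 3·11=33, M5→Norris 5·3=15.
Loads: Milton carries 32/32, Norris carries 7/21. Service 194; fixed 343; total 537.
Next best feasible plan costs 559.

Minimum total cost: 537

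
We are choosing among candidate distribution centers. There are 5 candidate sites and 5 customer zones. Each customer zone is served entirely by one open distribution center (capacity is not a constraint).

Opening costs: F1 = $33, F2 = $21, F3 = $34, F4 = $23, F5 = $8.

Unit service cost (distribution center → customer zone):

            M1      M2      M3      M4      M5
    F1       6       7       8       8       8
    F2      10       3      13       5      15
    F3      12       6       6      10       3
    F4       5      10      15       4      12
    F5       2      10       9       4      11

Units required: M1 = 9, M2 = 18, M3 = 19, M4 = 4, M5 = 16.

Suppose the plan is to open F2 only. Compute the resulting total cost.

Each customer zone is assigned to its cheapest site among the open ones.
{F2}: M1→F2 10·9=90, M2→F2 3·18=54, M3→F2 13·19=247, M4→F2 5·4=20, M5→F2 15·16=240. Service 651; fixed 21; total 672.

Total cost: 672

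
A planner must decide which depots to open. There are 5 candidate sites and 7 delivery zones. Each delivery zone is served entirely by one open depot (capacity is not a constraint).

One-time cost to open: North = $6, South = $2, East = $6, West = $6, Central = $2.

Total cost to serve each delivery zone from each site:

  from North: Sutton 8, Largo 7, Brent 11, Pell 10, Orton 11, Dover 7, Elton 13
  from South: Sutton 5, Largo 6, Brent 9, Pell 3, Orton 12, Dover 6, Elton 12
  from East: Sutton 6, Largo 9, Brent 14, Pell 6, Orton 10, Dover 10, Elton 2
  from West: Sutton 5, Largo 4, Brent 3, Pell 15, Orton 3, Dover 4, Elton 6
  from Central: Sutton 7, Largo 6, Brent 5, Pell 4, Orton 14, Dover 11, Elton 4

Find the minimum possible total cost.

For any fixed open set, each delivery zone goes to its cheapest open site; total = fixed + service.
{West, Central}: Sutton→West 5, Largo→West 4, Brent→West 3, Pell→Central 4, Orton→West 3, Dover→West 4, Elton→Central 4. Service 27; fixed 8; total 35.
{South, West}: Sutton→South 5, Largo→West 4, Brent→West 3, Pell→South 3, Orton→West 3, Dover→West 4, Elton→West 6. Service 28; fixed 8; total 36.
{South, West, Central}: service 26 + fixed 10 = 36
{North, South, East, West, Central}: service 24 + fixed 22 = 46
No other subset beats 35.

Minimum total cost: 35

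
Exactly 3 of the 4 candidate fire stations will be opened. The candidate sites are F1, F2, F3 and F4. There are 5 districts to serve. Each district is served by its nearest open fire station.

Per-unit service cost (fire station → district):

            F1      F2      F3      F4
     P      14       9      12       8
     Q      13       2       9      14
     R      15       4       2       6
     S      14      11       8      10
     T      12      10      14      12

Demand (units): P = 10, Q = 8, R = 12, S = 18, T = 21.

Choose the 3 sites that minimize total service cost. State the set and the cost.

Choose F2, F3 and F4; total service cost 474.

With exactly 3 open, each district uses its cheapest among the chosen.
{F2, F3, F4}: P→F4 8·10=80, Q→F2 2·8=16, R→F3 2·12=24, S→F3 8·18=144, T→F2 10·21=210. Service cost 474.
{F1, F2, F3}: service cost 484
{F1, F2, F4}: service cost 534
Among all 4 size-3 choices, {F2, F3, F4} is lowest.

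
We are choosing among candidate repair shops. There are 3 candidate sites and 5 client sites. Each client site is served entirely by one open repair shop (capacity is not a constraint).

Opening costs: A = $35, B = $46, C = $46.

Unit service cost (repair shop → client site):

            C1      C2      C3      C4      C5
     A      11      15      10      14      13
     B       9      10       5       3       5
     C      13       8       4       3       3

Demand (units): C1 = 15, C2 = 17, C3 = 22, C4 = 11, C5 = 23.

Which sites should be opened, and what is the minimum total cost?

Open B and C; minimum total cost 553.

For any fixed open set, each client site goes to its cheapest open site; total = fixed + service.
{B, C}: C1→B 9·15=135, C2→C 8·17=136, C3→C 4·22=88, C4→B 3·11=33, C5→C 3·23=69. Service 461; fixed 92; total 553.
{C}: service 521 + fixed 46 = 567
{A, C}: service 491 + fixed 81 = 572
{A, B, C}: service 461 + fixed 127 = 588
No other subset beats 553.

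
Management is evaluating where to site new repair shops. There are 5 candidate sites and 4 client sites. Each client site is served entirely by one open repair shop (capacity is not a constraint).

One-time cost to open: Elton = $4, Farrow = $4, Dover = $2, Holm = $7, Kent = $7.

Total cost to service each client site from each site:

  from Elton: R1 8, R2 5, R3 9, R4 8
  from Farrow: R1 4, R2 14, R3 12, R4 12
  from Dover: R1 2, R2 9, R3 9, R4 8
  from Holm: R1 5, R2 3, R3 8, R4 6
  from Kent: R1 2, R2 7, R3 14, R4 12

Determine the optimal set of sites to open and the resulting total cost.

For any fixed open set, each client site goes to its cheapest open site; total = fixed + service.
{Dover, Holm}: R1→Dover 2, R2→Holm 3, R3→Holm 8, R4→Holm 6. Service 19; fixed 9; total 28.
{Holm}: service 22 + fixed 7 = 29
{Elton, Dover}: R1→Dover 2, R2→Elton 5, R3→Elton 9, R4→Elton 8. Service 24; fixed 6; total 30.
{Elton, Farrow, Dover, Holm, Kent}: R1→Dover 2, R2→Holm 3, R3→Holm 8, R4→Holm 6. Service 19; fixed 24; total 43.
No other subset beats 28.

Open Dover and Holm; minimum total cost 28.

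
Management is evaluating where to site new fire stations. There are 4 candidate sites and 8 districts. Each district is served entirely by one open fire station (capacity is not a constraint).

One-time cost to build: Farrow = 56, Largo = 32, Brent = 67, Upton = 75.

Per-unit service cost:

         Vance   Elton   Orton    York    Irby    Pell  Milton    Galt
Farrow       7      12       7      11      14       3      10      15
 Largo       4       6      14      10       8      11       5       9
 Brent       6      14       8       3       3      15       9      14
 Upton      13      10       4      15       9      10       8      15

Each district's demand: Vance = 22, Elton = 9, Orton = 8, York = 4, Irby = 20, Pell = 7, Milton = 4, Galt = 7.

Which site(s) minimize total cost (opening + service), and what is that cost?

Open Farrow, Largo and Brent; minimum total cost 529.

For any fixed open set, each district goes to its cheapest open site; total = fixed + service.
{Farrow, Largo, Brent}: Vance→Largo 4·22=88, Elton→Largo 6·9=54, Orton→Farrow 7·8=56, York→Brent 3·4=12, Irby→Brent 3·20=60, Pell→Farrow 3·7=21, Milton→Largo 5·4=20, Galt→Largo 9·7=63. Service 374; fixed 155; total 529.
{Largo, Brent}: service 438 + fixed 99 = 537
{Largo, Brent, Upton}: service 399 + fixed 174 = 573
{Farrow, Largo, Brent, Upton}: service 350 + fixed 230 = 580
No other subset beats 529.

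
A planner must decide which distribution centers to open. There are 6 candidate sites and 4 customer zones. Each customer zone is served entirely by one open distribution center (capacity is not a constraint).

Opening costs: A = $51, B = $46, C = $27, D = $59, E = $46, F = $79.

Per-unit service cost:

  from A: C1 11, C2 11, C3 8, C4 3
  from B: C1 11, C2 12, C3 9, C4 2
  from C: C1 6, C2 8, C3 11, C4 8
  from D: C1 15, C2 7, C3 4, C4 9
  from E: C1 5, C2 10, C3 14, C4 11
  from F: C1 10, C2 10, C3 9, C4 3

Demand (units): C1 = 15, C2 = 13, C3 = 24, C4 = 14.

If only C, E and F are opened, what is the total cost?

Total cost: 589

Each customer zone is assigned to its cheapest site among the open ones.
{C, E, F}: C1→E 5·15=75, C2→C 8·13=104, C3→F 9·24=216, C4→F 3·14=42. Service 437; fixed 152; total 589.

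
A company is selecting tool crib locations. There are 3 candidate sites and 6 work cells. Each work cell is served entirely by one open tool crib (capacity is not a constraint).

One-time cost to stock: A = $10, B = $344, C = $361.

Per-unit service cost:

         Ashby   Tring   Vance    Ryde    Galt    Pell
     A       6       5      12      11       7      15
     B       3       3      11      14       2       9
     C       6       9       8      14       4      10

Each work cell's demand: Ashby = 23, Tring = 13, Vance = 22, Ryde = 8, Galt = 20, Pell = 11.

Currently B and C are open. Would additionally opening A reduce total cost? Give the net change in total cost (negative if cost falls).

Yes — net change −14 (cost falls by 14).

Current service cost with {B, C}: 535.
Adding A: each work cell re-picks its cheapest; new service cost 511, saving 24.
Extra fixed cost: 10. Net change = 10 − 24 = -14.
(Totals: 1240 → 1226.)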